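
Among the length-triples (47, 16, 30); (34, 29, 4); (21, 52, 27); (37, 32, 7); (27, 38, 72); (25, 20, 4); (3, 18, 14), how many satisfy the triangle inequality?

(16,30,47): 16+30 ≤ 47 → not valid
(4,29,34): 4+29 ≤ 34 → not valid
(21,27,52): 21+27 ≤ 52 → not valid
(7,32,37): 7+32 > 37 → valid
(27,38,72): 27+38 ≤ 72 → not valid
(4,20,25): 4+20 ≤ 25 → not valid
(3,14,18): 3+14 ≤ 18 → not valid
1 of the 7 triples forms a triangle.

1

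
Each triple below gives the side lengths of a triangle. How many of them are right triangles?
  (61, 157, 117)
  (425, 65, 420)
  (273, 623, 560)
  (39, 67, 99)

(61,157,117): 61²+117² = 17410 < 24649 = 157² → obtuse
(425,65,420): 65²+420² = 180625 = 425² → right
(273,623,560): 273²+560² = 388129 = 623² → right
(39,67,99): 39²+67² = 6010 < 9801 = 99² → obtuse
2 of the 4 are right.

2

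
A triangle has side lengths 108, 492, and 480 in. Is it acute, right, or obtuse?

Compare the square of the longest side to the sum of squares of the other two: 108² + 480² = 242064 = 492².

right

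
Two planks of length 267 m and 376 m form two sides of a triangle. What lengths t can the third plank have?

109 < t < 643 (m)

By the triangle inequality, t must be less than 267 + 376 = 643 and greater than |267 − 376| = 109.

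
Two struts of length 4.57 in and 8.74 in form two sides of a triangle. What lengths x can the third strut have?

By the triangle inequality, x must be less than 4.57 + 8.74 = 13.31 and greater than |4.57 − 8.74| = 4.17.

4.17 < x < 13.31 (in)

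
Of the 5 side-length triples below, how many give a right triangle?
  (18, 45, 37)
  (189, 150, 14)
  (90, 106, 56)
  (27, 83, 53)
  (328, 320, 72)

2

(18,45,37): 18²+37² = 1693 < 2025 = 45² → obtuse
(189,150,14): 14+150 ≤ 189, not a triangle
(90,106,56): 56²+90² = 11236 = 106² → right
(27,83,53): 27+53 ≤ 83, not a triangle
(328,320,72): 72²+320² = 107584 = 328² → right
2 of the 5 are right.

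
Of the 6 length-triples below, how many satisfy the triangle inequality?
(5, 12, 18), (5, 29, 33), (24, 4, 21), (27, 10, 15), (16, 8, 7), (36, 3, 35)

3

(5,12,18): 5+12 ≤ 18 → not valid
(5,29,33): 5+29 > 33 → valid
(4,21,24): 4+21 > 24 → valid
(10,15,27): 10+15 ≤ 27 → not valid
(7,8,16): 7+8 ≤ 16 → not valid
(3,35,36): 3+35 > 36 → valid
3 of the 6 triples form a triangle.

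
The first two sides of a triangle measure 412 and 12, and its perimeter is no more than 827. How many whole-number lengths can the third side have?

Triangle inequality: 400 < x < 424. Perimeter ≤ 827 gives x ≤ 827 − 412 − 12 = 403.
So 400 < x ≤ 403; integers 401 through 403: 3 values.

3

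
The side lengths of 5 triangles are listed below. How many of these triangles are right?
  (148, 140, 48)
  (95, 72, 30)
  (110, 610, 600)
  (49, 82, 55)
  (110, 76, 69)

(148,140,48): 48²+140² = 21904 = 148² → right
(95,72,30): 30²+72² = 6084 < 9025 = 95² → obtuse
(110,610,600): 110²+600² = 372100 = 610² → right
(49,82,55): 49²+55² = 5426 < 6724 = 82² → obtuse
(110,76,69): 69²+76² = 10537 < 12100 = 110² → obtuse
2 of the 5 are right.

2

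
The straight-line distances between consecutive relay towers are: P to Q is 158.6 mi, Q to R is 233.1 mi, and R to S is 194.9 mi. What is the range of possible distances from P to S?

0 ≤ PS ≤ 586.6 mi

The maximum is all hops collinear in one direction: 158.6 + 233.1 + 194.9 = 586.6.
The longest hop is 233.1; the others sum to 353.5. Since 233.1 ≤ 353.5, the path can fold back on itself completely, so the minimum distance is 0.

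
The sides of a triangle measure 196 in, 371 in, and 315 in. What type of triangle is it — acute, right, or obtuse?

right

Compare the square of the longest side to the sum of squares of the other two: 196² + 315² = 137641 = 371².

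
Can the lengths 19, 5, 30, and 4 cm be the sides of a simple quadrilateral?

No

For a quadrilateral, each side must be shorter than the sum of the others.
Here the longest side is 30, but the remaining 3 sides sum to only 28.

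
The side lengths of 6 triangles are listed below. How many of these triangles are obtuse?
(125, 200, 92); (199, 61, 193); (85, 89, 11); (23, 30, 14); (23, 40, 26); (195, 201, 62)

4

(125,200,92): 92²+125² = 24089 < 40000 = 200² → obtuse
(199,61,193): 61²+193² = 40970 > 39601 = 199² → acute
(85,89,11): 11²+85² = 7346 < 7921 = 89² → obtuse
(23,30,14): 14²+23² = 725 < 900 = 30² → obtuse
(23,40,26): 23²+26² = 1205 < 1600 = 40² → obtuse
(195,201,62): 62²+195² = 41869 > 40401 = 201² → acute
4 of the 6 are obtuse.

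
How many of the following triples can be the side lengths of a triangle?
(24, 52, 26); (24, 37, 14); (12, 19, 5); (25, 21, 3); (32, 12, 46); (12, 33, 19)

1

(24,26,52): 24+26 ≤ 52 → not valid
(14,24,37): 14+24 > 37 → valid
(5,12,19): 5+12 ≤ 19 → not valid
(3,21,25): 3+21 ≤ 25 → not valid
(12,32,46): 12+32 ≤ 46 → not valid
(12,19,33): 12+19 ≤ 33 → not valid
1 of the 6 triples forms a triangle.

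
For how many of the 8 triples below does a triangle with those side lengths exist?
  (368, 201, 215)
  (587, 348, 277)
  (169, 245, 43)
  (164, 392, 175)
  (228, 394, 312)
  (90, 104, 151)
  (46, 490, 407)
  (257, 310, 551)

(201,215,368): 201+215 > 368 → valid
(277,348,587): 277+348 > 587 → valid
(43,169,245): 43+169 ≤ 245 → not valid
(164,175,392): 164+175 ≤ 392 → not valid
(228,312,394): 228+312 > 394 → valid
(90,104,151): 90+104 > 151 → valid
(46,407,490): 46+407 ≤ 490 → not valid
(257,310,551): 257+310 > 551 → valid
5 of the 8 triples form a triangle.

5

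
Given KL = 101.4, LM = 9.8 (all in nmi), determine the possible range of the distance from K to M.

By the triangle inequality, |101.4 − 9.8| ≤ KM ≤ 101.4 + 9.8.

91.6 ≤ KM ≤ 111.2 nmi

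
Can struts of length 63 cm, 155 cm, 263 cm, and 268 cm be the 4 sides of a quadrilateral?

Yes

A quadrilateral exists iff every side is shorter than the sum of the others — equivalently, the longest side is less than the sum of the rest.
Longest side 268 < 481 (sum of the remaining 3), so yes.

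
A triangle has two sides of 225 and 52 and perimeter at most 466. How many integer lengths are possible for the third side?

Triangle inequality: 173 < x < 277. Perimeter ≤ 466 gives x ≤ 466 − 225 − 52 = 189.
So 173 < x ≤ 189; integers 174 through 189: 16 values.

16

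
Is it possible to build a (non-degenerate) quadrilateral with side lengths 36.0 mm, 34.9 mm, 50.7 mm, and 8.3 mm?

A quadrilateral exists iff every side is shorter than the sum of the others — equivalently, the longest side is less than the sum of the rest.
Longest side 50.7 < 79.2 (sum of the remaining 3), so yes.

Yes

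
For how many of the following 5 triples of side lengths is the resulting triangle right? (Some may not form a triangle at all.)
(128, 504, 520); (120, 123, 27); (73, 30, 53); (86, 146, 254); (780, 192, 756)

(128,504,520): 128²+504² = 270400 = 520² → right
(120,123,27): 27²+120² = 15129 = 123² → right
(73,30,53): 30²+53² = 3709 < 5329 = 73² → obtuse
(86,146,254): 86+146 ≤ 254, not a triangle
(780,192,756): 192²+756² = 608400 = 780² → right
3 of the 5 are right.

3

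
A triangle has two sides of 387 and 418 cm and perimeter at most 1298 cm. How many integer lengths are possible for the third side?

462

Triangle inequality: 31 < x < 805. Perimeter ≤ 1298 gives x ≤ 1298 − 387 − 418 = 493.
So 31 < x ≤ 493; integers 32 through 493: 462 values.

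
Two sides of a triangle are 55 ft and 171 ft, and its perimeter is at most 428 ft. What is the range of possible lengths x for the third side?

116 < x ≤ 202

Triangle inequality alone gives 116 < x < 226.
The perimeter condition gives x ≤ 428 − 55 − 171 = 202.
Intersecting the two: 116 < x ≤ 202.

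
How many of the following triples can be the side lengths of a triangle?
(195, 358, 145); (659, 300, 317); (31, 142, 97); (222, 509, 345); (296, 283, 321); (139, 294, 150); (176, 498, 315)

(145,195,358): 145+195 ≤ 358 → not valid
(300,317,659): 300+317 ≤ 659 → not valid
(31,97,142): 31+97 ≤ 142 → not valid
(222,345,509): 222+345 > 509 → valid
(283,296,321): 283+296 > 321 → valid
(139,150,294): 139+150 ≤ 294 → not valid
(176,315,498): 176+315 ≤ 498 → not valid
2 of the 7 triples form a triangle.

2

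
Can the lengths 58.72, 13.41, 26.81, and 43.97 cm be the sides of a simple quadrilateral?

Yes

A quadrilateral exists iff every side is shorter than the sum of the others — equivalently, the longest side is less than the sum of the rest.
Longest side 58.72 < 84.19 (sum of the remaining 3), so yes.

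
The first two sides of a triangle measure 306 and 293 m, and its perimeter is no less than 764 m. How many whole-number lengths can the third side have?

Triangle inequality: 13 < x < 599. Perimeter ≥ 764 gives x ≥ 764 − 306 − 293 = 165.
So 165 ≤ x < 599; integers 165 through 598: 434 values.

434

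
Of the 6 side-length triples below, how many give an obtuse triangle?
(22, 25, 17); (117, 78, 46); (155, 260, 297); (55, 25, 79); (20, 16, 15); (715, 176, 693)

2

(22,25,17): 17²+22² = 773 > 625 = 25² → acute
(117,78,46): 46²+78² = 8200 < 13689 = 117² → obtuse
(155,260,297): 155²+260² = 91625 > 88209 = 297² → acute
(55,25,79): 25²+55² = 3650 < 6241 = 79² → obtuse
(20,16,15): 15²+16² = 481 > 400 = 20² → acute
(715,176,693): 176²+693² = 511225 = 715² → right
2 of the 6 are obtuse.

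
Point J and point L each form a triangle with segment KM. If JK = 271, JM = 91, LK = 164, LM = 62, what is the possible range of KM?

180 < KM < 226

From triangle JKM: |271 − 91| < KM < 271 + 91, i.e. 180 < KM < 362.
From triangle LKM: 102 < KM < 226.
Both must hold, so KM lies in the intersection.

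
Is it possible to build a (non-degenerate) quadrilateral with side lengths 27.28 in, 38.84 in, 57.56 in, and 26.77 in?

A quadrilateral exists iff every side is shorter than the sum of the others — equivalently, the longest side is less than the sum of the rest.
Longest side 57.56 < 92.89 (sum of the remaining 3), so yes.

Yes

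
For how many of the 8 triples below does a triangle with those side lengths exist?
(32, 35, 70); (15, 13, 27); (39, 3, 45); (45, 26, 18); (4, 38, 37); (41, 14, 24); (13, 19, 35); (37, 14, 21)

(32,35,70): 32+35 ≤ 70 → not valid
(13,15,27): 13+15 > 27 → valid
(3,39,45): 3+39 ≤ 45 → not valid
(18,26,45): 18+26 ≤ 45 → not valid
(4,37,38): 4+37 > 38 → valid
(14,24,41): 14+24 ≤ 41 → not valid
(13,19,35): 13+19 ≤ 35 → not valid
(14,21,37): 14+21 ≤ 37 → not valid
2 of the 8 triples form a triangle.

2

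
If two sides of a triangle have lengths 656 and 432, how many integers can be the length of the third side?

863

The third side lies in the open interval (224, 1088).
Integers from 225 to 1087 inclusive: 1087 − 225 + 1 = 863.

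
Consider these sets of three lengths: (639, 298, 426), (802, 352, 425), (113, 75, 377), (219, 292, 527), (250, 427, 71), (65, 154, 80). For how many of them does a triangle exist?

(298,426,639): 298+426 > 639 → valid
(352,425,802): 352+425 ≤ 802 → not valid
(75,113,377): 75+113 ≤ 377 → not valid
(219,292,527): 219+292 ≤ 527 → not valid
(71,250,427): 71+250 ≤ 427 → not valid
(65,80,154): 65+80 ≤ 154 → not valid
1 of the 6 triples forms a triangle.

1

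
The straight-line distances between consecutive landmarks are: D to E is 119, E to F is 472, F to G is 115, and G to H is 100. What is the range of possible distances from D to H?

138 ≤ DH ≤ 806

The maximum is all hops collinear in one direction: 119 + 472 + 115 + 100 = 806.
The longest hop is 472; the others sum to 334. Folding the others back against it leaves at least 472 − 334 = 138.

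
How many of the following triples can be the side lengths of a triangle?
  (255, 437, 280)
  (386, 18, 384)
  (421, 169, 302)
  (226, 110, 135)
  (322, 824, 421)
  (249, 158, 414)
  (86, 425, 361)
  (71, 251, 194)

(255,280,437): 255+280 > 437 → valid
(18,384,386): 18+384 > 386 → valid
(169,302,421): 169+302 > 421 → valid
(110,135,226): 110+135 > 226 → valid
(322,421,824): 322+421 ≤ 824 → not valid
(158,249,414): 158+249 ≤ 414 → not valid
(86,361,425): 86+361 > 425 → valid
(71,194,251): 71+194 > 251 → valid
6 of the 8 triples form a triangle.

6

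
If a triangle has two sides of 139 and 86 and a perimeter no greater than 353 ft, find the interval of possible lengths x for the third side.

53 < x ≤ 128

Triangle inequality alone gives 53 < x < 225.
The perimeter condition gives x ≤ 353 − 139 − 86 = 128.
Intersecting the two: 53 < x ≤ 128.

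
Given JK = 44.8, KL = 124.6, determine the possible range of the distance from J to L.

79.8 ≤ JL ≤ 169.4

By the triangle inequality, |44.8 − 124.6| ≤ JL ≤ 44.8 + 124.6.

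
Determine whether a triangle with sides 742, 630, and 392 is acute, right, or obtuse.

right

Compare the square of the longest side to the sum of squares of the other two: 392² + 630² = 550564 = 742².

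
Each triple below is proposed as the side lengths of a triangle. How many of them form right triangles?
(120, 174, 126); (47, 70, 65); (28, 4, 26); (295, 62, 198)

(120,174,126): 120²+126² = 30276 = 174² → right
(47,70,65): 47²+65² = 6434 > 4900 = 70² → acute
(28,4,26): 4²+26² = 692 < 784 = 28² → obtuse
(295,62,198): 62+198 ≤ 295, not a triangle
1 of the 4 is right.

1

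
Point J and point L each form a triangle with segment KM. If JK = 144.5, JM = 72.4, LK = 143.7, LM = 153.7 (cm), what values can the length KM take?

72.1 < KM < 216.9

From triangle JKM: |144.5 − 72.4| < KM < 144.5 + 72.4, i.e. 72.1 < KM < 216.9.
From triangle LKM: 10.0 < KM < 297.4.
Both must hold, so KM lies in the intersection.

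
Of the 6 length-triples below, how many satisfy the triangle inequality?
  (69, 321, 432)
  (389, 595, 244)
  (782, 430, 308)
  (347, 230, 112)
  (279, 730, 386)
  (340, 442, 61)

1

(69,321,432): 69+321 ≤ 432 → not valid
(244,389,595): 244+389 > 595 → valid
(308,430,782): 308+430 ≤ 782 → not valid
(112,230,347): 112+230 ≤ 347 → not valid
(279,386,730): 279+386 ≤ 730 → not valid
(61,340,442): 61+340 ≤ 442 → not valid
1 of the 6 triples forms a triangle.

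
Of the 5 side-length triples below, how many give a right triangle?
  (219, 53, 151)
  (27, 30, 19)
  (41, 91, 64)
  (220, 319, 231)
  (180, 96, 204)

2

(219,53,151): 53+151 ≤ 219, not a triangle
(27,30,19): 19²+27² = 1090 > 900 = 30² → acute
(41,91,64): 41²+64² = 5777 < 8281 = 91² → obtuse
(220,319,231): 220²+231² = 101761 = 319² → right
(180,96,204): 96²+180² = 41616 = 204² → right
2 of the 5 are right.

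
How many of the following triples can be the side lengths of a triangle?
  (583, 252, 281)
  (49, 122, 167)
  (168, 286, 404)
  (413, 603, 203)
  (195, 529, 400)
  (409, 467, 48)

(252,281,583): 252+281 ≤ 583 → not valid
(49,122,167): 49+122 > 167 → valid
(168,286,404): 168+286 > 404 → valid
(203,413,603): 203+413 > 603 → valid
(195,400,529): 195+400 > 529 → valid
(48,409,467): 48+409 ≤ 467 → not valid
4 of the 6 triples form a triangle.

4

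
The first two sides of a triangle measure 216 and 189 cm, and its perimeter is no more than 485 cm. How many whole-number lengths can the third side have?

Triangle inequality: 27 < x < 405. Perimeter ≤ 485 gives x ≤ 485 − 216 − 189 = 80.
So 27 < x ≤ 80; integers 28 through 80: 53 values.

53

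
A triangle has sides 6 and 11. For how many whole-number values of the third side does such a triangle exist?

11

The third side lies in the open interval (5, 17).
Integers from 6 to 16 inclusive: 16 − 6 + 1 = 11.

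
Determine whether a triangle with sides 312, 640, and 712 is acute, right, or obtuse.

right

Compare the square of the longest side to the sum of squares of the other two: 312² + 640² = 506944 = 712².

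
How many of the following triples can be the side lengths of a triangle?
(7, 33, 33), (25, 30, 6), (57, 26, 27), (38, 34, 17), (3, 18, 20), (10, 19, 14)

5

(7,33,33): 7+33 > 33 → valid
(6,25,30): 6+25 > 30 → valid
(26,27,57): 26+27 ≤ 57 → not valid
(17,34,38): 17+34 > 38 → valid
(3,18,20): 3+18 > 20 → valid
(10,14,19): 10+14 > 19 → valid
5 of the 6 triples form a triangle.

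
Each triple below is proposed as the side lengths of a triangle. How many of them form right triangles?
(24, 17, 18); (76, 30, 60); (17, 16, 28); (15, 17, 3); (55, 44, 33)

1

(24,17,18): 17²+18² = 613 > 576 = 24² → acute
(76,30,60): 30²+60² = 4500 < 5776 = 76² → obtuse
(17,16,28): 16²+17² = 545 < 784 = 28² → obtuse
(15,17,3): 3²+15² = 234 < 289 = 17² → obtuse
(55,44,33): 33²+44² = 3025 = 55² → right
1 of the 5 is right.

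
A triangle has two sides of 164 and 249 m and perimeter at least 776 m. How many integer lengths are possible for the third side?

Triangle inequality: 85 < x < 413. Perimeter ≥ 776 gives x ≥ 776 − 164 − 249 = 363.
So 363 ≤ x < 413; integers 363 through 412: 50 values.

50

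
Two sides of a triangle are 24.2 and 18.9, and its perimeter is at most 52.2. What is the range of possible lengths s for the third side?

5.3 < s ≤ 9.1

Triangle inequality alone gives 5.3 < s < 43.1.
The perimeter condition gives s ≤ 52.2 − 24.2 − 18.9 = 9.1.
Intersecting the two: 5.3 < s ≤ 9.1.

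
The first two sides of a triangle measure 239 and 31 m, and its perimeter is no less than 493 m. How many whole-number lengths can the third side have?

Triangle inequality: 208 < x < 270. Perimeter ≥ 493 gives x ≥ 493 − 239 − 31 = 223.
So 223 ≤ x < 270; integers 223 through 269: 47 values.

47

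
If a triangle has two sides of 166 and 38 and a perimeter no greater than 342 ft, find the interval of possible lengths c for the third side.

128 < c ≤ 138 ft

Triangle inequality alone gives 128 < c < 204.
The perimeter condition gives c ≤ 342 − 166 − 38 = 138.
Intersecting the two: 128 < c ≤ 138.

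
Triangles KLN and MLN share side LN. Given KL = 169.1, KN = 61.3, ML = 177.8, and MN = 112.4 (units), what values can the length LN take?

107.8 < LN < 230.4

From triangle KLN: |169.1 − 61.3| < LN < 169.1 + 61.3, i.e. 107.8 < LN < 230.4.
From triangle MLN: 65.4 < LN < 290.2.
Both must hold, so LN lies in the intersection.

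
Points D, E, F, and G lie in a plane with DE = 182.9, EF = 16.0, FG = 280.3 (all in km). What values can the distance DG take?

81.4 ≤ DG ≤ 479.2 km

The maximum is all hops collinear in one direction: 182.9 + 16.0 + 280.3 = 479.2.
The longest hop is 280.3; the others sum to 198.9. Folding the others back against it leaves at least 280.3 − 198.9 = 81.4.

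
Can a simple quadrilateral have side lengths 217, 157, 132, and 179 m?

Yes

A quadrilateral exists iff every side is shorter than the sum of the others — equivalently, the longest side is less than the sum of the rest.
Longest side 217 < 468 (sum of the remaining 3), so yes.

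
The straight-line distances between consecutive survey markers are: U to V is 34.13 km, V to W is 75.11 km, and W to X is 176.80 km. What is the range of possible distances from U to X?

67.56 ≤ UX ≤ 286.04 km

The maximum is all hops collinear in one direction: 34.13 + 75.11 + 176.80 = 286.04.
The longest hop is 176.80; the others sum to 109.24. Folding the others back against it leaves at least 176.80 − 109.24 = 67.56.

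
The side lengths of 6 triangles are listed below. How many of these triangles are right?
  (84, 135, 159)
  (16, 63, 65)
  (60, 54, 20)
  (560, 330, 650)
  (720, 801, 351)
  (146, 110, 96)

(84,135,159): 84²+135² = 25281 = 159² → right
(16,63,65): 16²+63² = 4225 = 65² → right
(60,54,20): 20²+54² = 3316 < 3600 = 60² → obtuse
(560,330,650): 330²+560² = 422500 = 650² → right
(720,801,351): 351²+720² = 641601 = 801² → right
(146,110,96): 96²+110² = 21316 = 146² → right
5 of the 6 are right.

5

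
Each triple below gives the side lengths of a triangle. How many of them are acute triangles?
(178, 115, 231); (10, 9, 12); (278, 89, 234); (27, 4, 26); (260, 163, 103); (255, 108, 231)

(178,115,231): 115²+178² = 44909 < 53361 = 231² → obtuse
(10,9,12): 9²+10² = 181 > 144 = 12² → acute
(278,89,234): 89²+234² = 62677 < 77284 = 278² → obtuse
(27,4,26): 4²+26² = 692 < 729 = 27² → obtuse
(260,163,103): 103²+163² = 37178 < 67600 = 260² → obtuse
(255,108,231): 108²+231² = 65025 = 255² → right
1 of the 6 is acute.

1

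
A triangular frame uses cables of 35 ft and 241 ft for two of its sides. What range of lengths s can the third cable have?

By the triangle inequality, s must be less than 35 + 241 = 276 and greater than |35 − 241| = 206.

206 < s < 276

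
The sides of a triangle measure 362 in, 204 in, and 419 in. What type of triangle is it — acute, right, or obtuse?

obtuse

Compare the square of the longest side to the sum of squares of the other two: 204² + 362² = 172660 < 175561 = 419².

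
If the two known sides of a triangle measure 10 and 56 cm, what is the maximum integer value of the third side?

65

The third side must be strictly less than 10 + 56 = 66.
The largest integer below 66 is 65.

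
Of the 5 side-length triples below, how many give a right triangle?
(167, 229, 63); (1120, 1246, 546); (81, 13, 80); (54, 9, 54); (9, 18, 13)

(167,229,63): 63²+167² = 31858 < 52441 = 229² → obtuse
(1120,1246,546): 546²+1120² = 1552516 = 1246² → right
(81,13,80): 13²+80² = 6569 > 6561 = 81² → acute
(54,9,54): 9²+54² = 2997 > 2916 = 54² → acute
(9,18,13): 9²+13² = 250 < 324 = 18² → obtuse
1 of the 5 is right.

1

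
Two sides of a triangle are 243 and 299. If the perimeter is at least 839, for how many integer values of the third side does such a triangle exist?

245

Triangle inequality: 56 < x < 542. Perimeter ≥ 839 gives x ≥ 839 − 243 − 299 = 297.
So 297 ≤ x < 542; integers 297 through 541: 245 values.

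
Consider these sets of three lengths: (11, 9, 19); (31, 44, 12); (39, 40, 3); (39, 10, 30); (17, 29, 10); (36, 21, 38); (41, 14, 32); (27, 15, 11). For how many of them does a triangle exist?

(9,11,19): 9+11 > 19 → valid
(12,31,44): 12+31 ≤ 44 → not valid
(3,39,40): 3+39 > 40 → valid
(10,30,39): 10+30 > 39 → valid
(10,17,29): 10+17 ≤ 29 → not valid
(21,36,38): 21+36 > 38 → valid
(14,32,41): 14+32 > 41 → valid
(11,15,27): 11+15 ≤ 27 → not valid
5 of the 8 triples form a triangle.

5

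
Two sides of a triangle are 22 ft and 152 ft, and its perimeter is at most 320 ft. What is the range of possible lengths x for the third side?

Triangle inequality alone gives 130 < x < 174.
The perimeter condition gives x ≤ 320 − 22 − 152 = 146.
Intersecting the two: 130 < x ≤ 146.

130 < x ≤ 146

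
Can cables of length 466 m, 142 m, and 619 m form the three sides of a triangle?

The longest side is 619, but the other two sum to only 608.
608 < 619, so the triangle inequality fails.

No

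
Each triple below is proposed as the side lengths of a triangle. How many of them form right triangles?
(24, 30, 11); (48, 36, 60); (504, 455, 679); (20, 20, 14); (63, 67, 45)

(24,30,11): 11²+24² = 697 < 900 = 30² → obtuse
(48,36,60): 36²+48² = 3600 = 60² → right
(504,455,679): 455²+504² = 461041 = 679² → right
(20,20,14): 14²+20² = 596 > 400 = 20² → acute
(63,67,45): 45²+63² = 5994 > 4489 = 67² → acute
2 of the 5 are right.

2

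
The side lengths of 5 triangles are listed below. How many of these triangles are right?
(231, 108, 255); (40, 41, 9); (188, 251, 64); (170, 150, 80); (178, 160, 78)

(231,108,255): 108²+231² = 65025 = 255² → right
(40,41,9): 9²+40² = 1681 = 41² → right
(188,251,64): 64²+188² = 39440 < 63001 = 251² → obtuse
(170,150,80): 80²+150² = 28900 = 170² → right
(178,160,78): 78²+160² = 31684 = 178² → right
4 of the 5 are right.

4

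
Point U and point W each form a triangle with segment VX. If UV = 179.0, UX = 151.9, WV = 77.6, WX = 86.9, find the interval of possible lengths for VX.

27.1 < VX < 164.5

From triangle UVX: |179.0 − 151.9| < VX < 179.0 + 151.9, i.e. 27.1 < VX < 330.9.
From triangle WVX: 9.3 < VX < 164.5.
Both must hold, so VX lies in the intersection.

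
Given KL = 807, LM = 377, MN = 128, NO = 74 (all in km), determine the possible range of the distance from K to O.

The maximum is all hops collinear in one direction: 807 + 377 + 128 + 74 = 1386.
The longest hop is 807; the others sum to 579. Folding the others back against it leaves at least 807 − 579 = 228.

228 ≤ KO ≤ 1386 km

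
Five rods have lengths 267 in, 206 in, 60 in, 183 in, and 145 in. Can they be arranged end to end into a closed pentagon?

Yes

A pentagon exists iff every side is shorter than the sum of the others — equivalently, the longest side is less than the sum of the rest.
Longest side 267 < 594 (sum of the remaining 4), so yes.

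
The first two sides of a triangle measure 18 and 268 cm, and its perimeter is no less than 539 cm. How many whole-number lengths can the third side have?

33

Triangle inequality: 250 < x < 286. Perimeter ≥ 539 gives x ≥ 539 − 18 − 268 = 253.
So 253 ≤ x < 286; integers 253 through 285: 33 values.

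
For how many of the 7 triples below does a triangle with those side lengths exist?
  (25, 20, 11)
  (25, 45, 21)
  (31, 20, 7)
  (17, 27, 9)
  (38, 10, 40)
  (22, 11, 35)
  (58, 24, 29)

3

(11,20,25): 11+20 > 25 → valid
(21,25,45): 21+25 > 45 → valid
(7,20,31): 7+20 ≤ 31 → not valid
(9,17,27): 9+17 ≤ 27 → not valid
(10,38,40): 10+38 > 40 → valid
(11,22,35): 11+22 ≤ 35 → not valid
(24,29,58): 24+29 ≤ 58 → not valid
3 of the 7 triples form a triangle.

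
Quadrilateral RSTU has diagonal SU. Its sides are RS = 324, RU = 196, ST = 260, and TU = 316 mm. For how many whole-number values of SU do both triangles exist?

From triangle RSU: 128 < SU < 520.
From triangle TSU: 56 < SU < 576.
Intersection: 128 < SU < 520, so integers 129 through 519: 391 values.

391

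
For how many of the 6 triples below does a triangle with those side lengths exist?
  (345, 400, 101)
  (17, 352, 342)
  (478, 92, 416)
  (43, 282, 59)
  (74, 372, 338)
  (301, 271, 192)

(101,345,400): 101+345 > 400 → valid
(17,342,352): 17+342 > 352 → valid
(92,416,478): 92+416 > 478 → valid
(43,59,282): 43+59 ≤ 282 → not valid
(74,338,372): 74+338 > 372 → valid
(192,271,301): 192+271 > 301 → valid
5 of the 6 triples form a triangle.

5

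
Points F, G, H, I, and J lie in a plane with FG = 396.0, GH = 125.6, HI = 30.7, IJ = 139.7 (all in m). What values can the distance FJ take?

The maximum is all hops collinear in one direction: 396.0 + 125.6 + 30.7 + 139.7 = 692.0.
The longest hop is 396.0; the others sum to 296.0. Folding the others back against it leaves at least 396.0 − 296.0 = 100.0.

100.0 ≤ FJ ≤ 692.0 m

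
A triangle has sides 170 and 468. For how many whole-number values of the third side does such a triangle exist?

The third side lies in the open interval (298, 638).
Integers from 299 to 637 inclusive: 637 − 299 + 1 = 339.

339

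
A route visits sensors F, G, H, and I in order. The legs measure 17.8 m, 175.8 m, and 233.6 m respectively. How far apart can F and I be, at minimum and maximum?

40.0 ≤ FI ≤ 427.2 m

The maximum is all hops collinear in one direction: 17.8 + 175.8 + 233.6 = 427.2.
The longest hop is 233.6; the others sum to 193.6. Folding the others back against it leaves at least 233.6 − 193.6 = 40.0.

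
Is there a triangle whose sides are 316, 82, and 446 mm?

No

The longest side is 446, but the other two sum to only 398.
398 < 446, so the triangle inequality fails.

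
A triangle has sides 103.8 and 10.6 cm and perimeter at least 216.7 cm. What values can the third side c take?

Triangle inequality alone gives 93.2 < c < 114.4.
The perimeter condition gives c ≥ 216.7 − 103.8 − 10.6 = 102.3.
Intersecting the two: 102.3 ≤ c < 114.4.

102.3 ≤ c < 114.4 cm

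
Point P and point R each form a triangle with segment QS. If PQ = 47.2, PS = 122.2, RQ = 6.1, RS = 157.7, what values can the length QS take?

From triangle PQS: |47.2 − 122.2| < QS < 47.2 + 122.2, i.e. 75.0 < QS < 169.4.
From triangle RQS: 151.6 < QS < 163.8.
Both must hold, so QS lies in the intersection.

151.6 < QS < 163.8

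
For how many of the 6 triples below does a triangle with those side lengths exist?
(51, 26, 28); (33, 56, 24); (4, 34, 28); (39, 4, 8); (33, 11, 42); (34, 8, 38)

4

(26,28,51): 26+28 > 51 → valid
(24,33,56): 24+33 > 56 → valid
(4,28,34): 4+28 ≤ 34 → not valid
(4,8,39): 4+8 ≤ 39 → not valid
(11,33,42): 11+33 > 42 → valid
(8,34,38): 8+34 > 38 → valid
4 of the 6 triples form a triangle.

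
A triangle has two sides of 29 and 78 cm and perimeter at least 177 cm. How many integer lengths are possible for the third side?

Triangle inequality: 49 < x < 107. Perimeter ≥ 177 gives x ≥ 177 − 29 − 78 = 70.
So 70 ≤ x < 107; integers 70 through 106: 37 values.

37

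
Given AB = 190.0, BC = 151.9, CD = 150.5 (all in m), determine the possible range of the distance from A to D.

The maximum is all hops collinear in one direction: 190.0 + 151.9 + 150.5 = 492.4.
The longest hop is 190.0; the others sum to 302.4. Since 190.0 ≤ 302.4, the path can fold back on itself completely, so the minimum distance is 0.

0 ≤ AD ≤ 492.4 m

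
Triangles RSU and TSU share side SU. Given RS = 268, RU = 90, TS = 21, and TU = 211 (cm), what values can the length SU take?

From triangle RSU: |268 − 90| < SU < 268 + 90, i.e. 178 < SU < 358.
From triangle TSU: 190 < SU < 232.
Both must hold, so SU lies in the intersection.

190 < SU < 232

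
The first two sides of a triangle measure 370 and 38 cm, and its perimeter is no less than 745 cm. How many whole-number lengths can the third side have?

71

Triangle inequality: 332 < x < 408. Perimeter ≥ 745 gives x ≥ 745 − 370 − 38 = 337.
So 337 ≤ x < 408; integers 337 through 407: 71 values.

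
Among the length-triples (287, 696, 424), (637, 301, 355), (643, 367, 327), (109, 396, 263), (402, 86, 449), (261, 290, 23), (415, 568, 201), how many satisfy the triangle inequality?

(287,424,696): 287+424 > 696 → valid
(301,355,637): 301+355 > 637 → valid
(327,367,643): 327+367 > 643 → valid
(109,263,396): 109+263 ≤ 396 → not valid
(86,402,449): 86+402 > 449 → valid
(23,261,290): 23+261 ≤ 290 → not valid
(201,415,568): 201+415 > 568 → valid
5 of the 7 triples form a triangle.

5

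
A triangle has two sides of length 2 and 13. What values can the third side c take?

11 < c < 15

By the triangle inequality, c must be less than 2 + 13 = 15 and greater than |2 − 13| = 11.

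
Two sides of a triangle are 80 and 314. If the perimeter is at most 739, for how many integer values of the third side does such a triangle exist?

111

Triangle inequality: 234 < x < 394. Perimeter ≤ 739 gives x ≤ 739 − 80 − 314 = 345.
So 234 < x ≤ 345; integers 235 through 345: 111 values.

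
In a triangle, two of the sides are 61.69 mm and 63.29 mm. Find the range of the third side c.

By the triangle inequality, c must be less than 61.69 + 63.29 = 124.98 and greater than |61.69 − 63.29| = 1.60.

1.60 < c < 124.98 (mm)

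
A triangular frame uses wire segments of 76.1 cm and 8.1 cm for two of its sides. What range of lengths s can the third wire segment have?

68.0 < s < 84.2 (cm)

By the triangle inequality, s must be less than 76.1 + 8.1 = 84.2 and greater than |76.1 − 8.1| = 68.0.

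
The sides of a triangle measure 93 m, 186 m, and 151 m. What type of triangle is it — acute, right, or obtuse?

obtuse

Compare the square of the longest side to the sum of squares of the other two: 93² + 151² = 31450 < 34596 = 186².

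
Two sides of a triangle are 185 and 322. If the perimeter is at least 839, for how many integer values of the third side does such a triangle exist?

175

Triangle inequality: 137 < x < 507. Perimeter ≥ 839 gives x ≥ 839 − 185 − 322 = 332.
So 332 ≤ x < 507; integers 332 through 506: 175 values.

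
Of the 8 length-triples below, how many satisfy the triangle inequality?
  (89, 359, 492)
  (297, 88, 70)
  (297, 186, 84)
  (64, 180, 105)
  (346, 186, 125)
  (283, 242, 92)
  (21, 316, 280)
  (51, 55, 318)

(89,359,492): 89+359 ≤ 492 → not valid
(70,88,297): 70+88 ≤ 297 → not valid
(84,186,297): 84+186 ≤ 297 → not valid
(64,105,180): 64+105 ≤ 180 → not valid
(125,186,346): 125+186 ≤ 346 → not valid
(92,242,283): 92+242 > 283 → valid
(21,280,316): 21+280 ≤ 316 → not valid
(51,55,318): 51+55 ≤ 318 → not valid
1 of the 8 triples forms a triangle.

1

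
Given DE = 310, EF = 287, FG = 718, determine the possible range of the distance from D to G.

121 ≤ DG ≤ 1315

The maximum is all hops collinear in one direction: 310 + 287 + 718 = 1315.
The longest hop is 718; the others sum to 597. Folding the others back against it leaves at least 718 − 597 = 121.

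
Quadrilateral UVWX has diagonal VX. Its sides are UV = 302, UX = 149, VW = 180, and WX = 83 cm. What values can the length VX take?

From triangle UVX: |302 − 149| < VX < 302 + 149, i.e. 153 < VX < 451.
From triangle WVX: 97 < VX < 263.
Both must hold, so VX lies in the intersection.

153 < VX < 263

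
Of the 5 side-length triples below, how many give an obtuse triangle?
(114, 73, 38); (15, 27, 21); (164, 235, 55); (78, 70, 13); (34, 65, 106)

2

(114,73,38): 38+73 ≤ 114, not a triangle
(15,27,21): 15²+21² = 666 < 729 = 27² → obtuse
(164,235,55): 55+164 ≤ 235, not a triangle
(78,70,13): 13²+70² = 5069 < 6084 = 78² → obtuse
(34,65,106): 34+65 ≤ 106, not a triangle
2 of the 5 are obtuse.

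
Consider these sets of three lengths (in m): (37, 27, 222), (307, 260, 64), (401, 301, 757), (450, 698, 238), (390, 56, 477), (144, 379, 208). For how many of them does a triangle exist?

(27,37,222): 27+37 ≤ 222 → not valid
(64,260,307): 64+260 > 307 → valid
(301,401,757): 301+401 ≤ 757 → not valid
(238,450,698): 238+450 ≤ 698 → not valid
(56,390,477): 56+390 ≤ 477 → not valid
(144,208,379): 144+208 ≤ 379 → not valid
1 of the 6 triples forms a triangle.

1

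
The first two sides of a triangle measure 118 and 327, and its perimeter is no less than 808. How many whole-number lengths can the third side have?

82

Triangle inequality: 209 < x < 445. Perimeter ≥ 808 gives x ≥ 808 − 118 − 327 = 363.
So 363 ≤ x < 445; integers 363 through 444: 82 values.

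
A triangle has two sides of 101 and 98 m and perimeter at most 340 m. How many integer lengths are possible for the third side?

138

Triangle inequality: 3 < x < 199. Perimeter ≤ 340 gives x ≤ 340 − 101 − 98 = 141.
So 3 < x ≤ 141; integers 4 through 141: 138 values.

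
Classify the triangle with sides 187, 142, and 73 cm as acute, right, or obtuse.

Compare the square of the longest side to the sum of squares of the other two: 73² + 142² = 25493 < 34969 = 187².

obtuse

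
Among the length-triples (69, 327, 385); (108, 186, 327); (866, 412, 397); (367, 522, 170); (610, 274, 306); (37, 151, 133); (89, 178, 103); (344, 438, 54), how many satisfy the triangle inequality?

4

(69,327,385): 69+327 > 385 → valid
(108,186,327): 108+186 ≤ 327 → not valid
(397,412,866): 397+412 ≤ 866 → not valid
(170,367,522): 170+367 > 522 → valid
(274,306,610): 274+306 ≤ 610 → not valid
(37,133,151): 37+133 > 151 → valid
(89,103,178): 89+103 > 178 → valid
(54,344,438): 54+344 ≤ 438 → not valid
4 of the 8 triples form a triangle.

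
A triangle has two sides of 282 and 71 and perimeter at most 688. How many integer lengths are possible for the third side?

124

Triangle inequality: 211 < x < 353. Perimeter ≤ 688 gives x ≤ 688 − 282 − 71 = 335.
So 211 < x ≤ 335; integers 212 through 335: 124 values.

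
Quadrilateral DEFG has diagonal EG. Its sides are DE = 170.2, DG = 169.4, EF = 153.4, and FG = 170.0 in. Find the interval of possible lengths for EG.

From triangle DEG: |170.2 − 169.4| < EG < 170.2 + 169.4, i.e. 0.8 < EG < 339.6.
From triangle FEG: 16.6 < EG < 323.4.
Both must hold, so EG lies in the intersection.

16.6 < EG < 323.4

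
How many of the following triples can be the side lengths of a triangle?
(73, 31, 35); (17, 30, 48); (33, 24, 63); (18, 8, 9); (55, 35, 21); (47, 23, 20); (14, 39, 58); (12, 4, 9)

(31,35,73): 31+35 ≤ 73 → not valid
(17,30,48): 17+30 ≤ 48 → not valid
(24,33,63): 24+33 ≤ 63 → not valid
(8,9,18): 8+9 ≤ 18 → not valid
(21,35,55): 21+35 > 55 → valid
(20,23,47): 20+23 ≤ 47 → not valid
(14,39,58): 14+39 ≤ 58 → not valid
(4,9,12): 4+9 > 12 → valid
2 of the 8 triples form a triangle.

2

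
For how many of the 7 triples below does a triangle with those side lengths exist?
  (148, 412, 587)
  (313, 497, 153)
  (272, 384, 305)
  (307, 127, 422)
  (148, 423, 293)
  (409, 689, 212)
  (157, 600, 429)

(148,412,587): 148+412 ≤ 587 → not valid
(153,313,497): 153+313 ≤ 497 → not valid
(272,305,384): 272+305 > 384 → valid
(127,307,422): 127+307 > 422 → valid
(148,293,423): 148+293 > 423 → valid
(212,409,689): 212+409 ≤ 689 → not valid
(157,429,600): 157+429 ≤ 600 → not valid
3 of the 7 triples form a triangle.

3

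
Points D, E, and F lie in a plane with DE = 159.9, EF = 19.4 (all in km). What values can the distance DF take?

140.5 ≤ DF ≤ 179.3 km

By the triangle inequality, |159.9 − 19.4| ≤ DF ≤ 159.9 + 19.4.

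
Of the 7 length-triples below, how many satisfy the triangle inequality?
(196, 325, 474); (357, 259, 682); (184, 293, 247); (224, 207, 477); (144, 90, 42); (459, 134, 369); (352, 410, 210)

4

(196,325,474): 196+325 > 474 → valid
(259,357,682): 259+357 ≤ 682 → not valid
(184,247,293): 184+247 > 293 → valid
(207,224,477): 207+224 ≤ 477 → not valid
(42,90,144): 42+90 ≤ 144 → not valid
(134,369,459): 134+369 > 459 → valid
(210,352,410): 210+352 > 410 → valid
4 of the 7 triples form a triangle.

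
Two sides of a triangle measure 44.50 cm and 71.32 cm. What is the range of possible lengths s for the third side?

26.82 < s < 115.82 (cm)

By the triangle inequality, s must be less than 44.50 + 71.32 = 115.82 and greater than |44.50 − 71.32| = 26.82.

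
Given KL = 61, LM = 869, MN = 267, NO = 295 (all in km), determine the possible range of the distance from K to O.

The maximum is all hops collinear in one direction: 61 + 869 + 267 + 295 = 1492.
The longest hop is 869; the others sum to 623. Folding the others back against it leaves at least 869 − 623 = 246.

246 ≤ KO ≤ 1492 km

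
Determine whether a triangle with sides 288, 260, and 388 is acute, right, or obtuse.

right

Compare the square of the longest side to the sum of squares of the other two: 260² + 288² = 150544 = 388².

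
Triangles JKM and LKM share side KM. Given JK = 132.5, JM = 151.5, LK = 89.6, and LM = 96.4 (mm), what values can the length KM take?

19.0 < KM < 186.0

From triangle JKM: |132.5 − 151.5| < KM < 132.5 + 151.5, i.e. 19.0 < KM < 284.0.
From triangle LKM: 6.8 < KM < 186.0.
Both must hold, so KM lies in the intersection.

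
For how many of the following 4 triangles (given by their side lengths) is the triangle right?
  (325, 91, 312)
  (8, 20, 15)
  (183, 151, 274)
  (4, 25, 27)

1

(325,91,312): 91²+312² = 105625 = 325² → right
(8,20,15): 8²+15² = 289 < 400 = 20² → obtuse
(183,151,274): 151²+183² = 56290 < 75076 = 274² → obtuse
(4,25,27): 4²+25² = 641 < 729 = 27² → obtuse
1 of the 4 is right.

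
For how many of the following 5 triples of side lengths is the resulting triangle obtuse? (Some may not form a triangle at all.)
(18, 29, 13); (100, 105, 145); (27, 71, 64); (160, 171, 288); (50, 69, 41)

4

(18,29,13): 13²+18² = 493 < 841 = 29² → obtuse
(100,105,145): 100²+105² = 21025 = 145² → right
(27,71,64): 27²+64² = 4825 < 5041 = 71² → obtuse
(160,171,288): 160²+171² = 54841 < 82944 = 288² → obtuse
(50,69,41): 41²+50² = 4181 < 4761 = 69² → obtuse
4 of the 5 are obtuse.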